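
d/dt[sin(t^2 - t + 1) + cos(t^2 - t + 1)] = sqrt(2)*(2*t - 1)*cos(t^2 - t + pi/4 + 1)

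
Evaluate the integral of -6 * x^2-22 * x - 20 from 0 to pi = (2 + pi)^2*(-2*pi - 3) + 12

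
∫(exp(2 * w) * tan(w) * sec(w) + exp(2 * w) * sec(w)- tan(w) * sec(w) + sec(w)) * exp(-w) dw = 2*sinh(w)*sec(w) + C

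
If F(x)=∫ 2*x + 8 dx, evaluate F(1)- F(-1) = 16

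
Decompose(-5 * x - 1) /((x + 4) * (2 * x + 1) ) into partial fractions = 3/(7*(2*x + 1)) - 19/(7*(x + 4))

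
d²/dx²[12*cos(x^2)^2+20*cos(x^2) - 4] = -80*x^2*cos(x^2) - 96*x^2*cos(2*x^2) - 40*sin(x^2) - 24*sin(2*x^2)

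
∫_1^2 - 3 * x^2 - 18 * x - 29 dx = -63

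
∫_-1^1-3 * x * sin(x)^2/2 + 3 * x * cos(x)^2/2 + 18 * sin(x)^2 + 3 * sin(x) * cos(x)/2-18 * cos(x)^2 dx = -18*sin(2)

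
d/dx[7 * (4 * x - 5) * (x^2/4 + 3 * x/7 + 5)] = 21*x^2 + 13*x/2 + 125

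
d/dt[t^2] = 2*t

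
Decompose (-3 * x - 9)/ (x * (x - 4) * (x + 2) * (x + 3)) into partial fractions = -1/(4*(x + 2)) - 1/(8*(x - 4)) + 3/(8*x)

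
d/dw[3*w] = 3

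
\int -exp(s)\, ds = -exp(s) + C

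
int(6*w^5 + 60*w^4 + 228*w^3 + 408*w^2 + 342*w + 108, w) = w^6 + 12*w^5 + 57*w^4 + 136*w^3 + 171*w^2 + 108*w + C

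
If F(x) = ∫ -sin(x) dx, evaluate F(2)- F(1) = -cos(1) + cos(2)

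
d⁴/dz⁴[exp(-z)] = exp(-z)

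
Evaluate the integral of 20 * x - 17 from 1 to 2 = 13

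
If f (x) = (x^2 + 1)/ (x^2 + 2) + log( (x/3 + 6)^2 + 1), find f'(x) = (2*x^5 + 36*x^4 + 10*x^3 + 216*x^2 + 674*x + 144)/(x^6 + 36*x^5 + 337*x^4 + 144*x^3 + 1336*x^2 + 144*x + 1332)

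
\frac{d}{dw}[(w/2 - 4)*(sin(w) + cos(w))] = -w*sin(w)/2 + w*cos(w)/2 + 9*sin(w)/2 - 7*cos(w)/2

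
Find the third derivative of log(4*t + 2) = 16/(8*t^3 + 12*t^2 + 6*t + 1)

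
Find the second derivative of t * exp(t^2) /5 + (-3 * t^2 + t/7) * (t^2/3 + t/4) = 4*t^3*exp(t^2)/5 - 12*t^2 + 6*t*exp(t^2)/5 - 59*t/14 + 1/14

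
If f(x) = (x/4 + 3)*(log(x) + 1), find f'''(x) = (24 - x)/(4*x^3)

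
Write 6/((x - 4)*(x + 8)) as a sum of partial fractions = -1/(2*(x + 8)) + 1/(2*(x - 4))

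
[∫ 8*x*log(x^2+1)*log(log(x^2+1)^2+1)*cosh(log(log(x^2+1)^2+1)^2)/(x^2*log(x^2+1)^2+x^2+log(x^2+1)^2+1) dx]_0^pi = sinh(log(1 + log(1 + pi^2)^2)^2)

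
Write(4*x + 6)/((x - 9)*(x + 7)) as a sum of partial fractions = 11/(8*(x + 7)) + 21/(8*(x - 9))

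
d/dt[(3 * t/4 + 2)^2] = 9*t/8 + 3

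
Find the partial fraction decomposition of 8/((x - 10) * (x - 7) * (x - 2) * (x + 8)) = -2/(675*(x + 8)) + 1/(50*(x - 2)) - 8/(225*(x - 7)) + 1/(54*(x - 10))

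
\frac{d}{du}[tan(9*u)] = 9/cos(9*u)^2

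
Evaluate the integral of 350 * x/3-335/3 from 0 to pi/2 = -175/3 + 5*pi/2 + 7*(5 - 5*pi/2)^2/3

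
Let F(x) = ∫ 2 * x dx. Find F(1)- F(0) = 1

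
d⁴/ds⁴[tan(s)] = 24*tan(s)^5 + 40*tan(s)^3 + 16*tan(s)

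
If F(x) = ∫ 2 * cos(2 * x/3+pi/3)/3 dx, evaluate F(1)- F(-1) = sin(2/3)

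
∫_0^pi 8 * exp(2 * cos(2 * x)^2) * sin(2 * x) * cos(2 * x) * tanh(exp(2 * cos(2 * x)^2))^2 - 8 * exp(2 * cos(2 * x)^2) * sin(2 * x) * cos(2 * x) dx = 0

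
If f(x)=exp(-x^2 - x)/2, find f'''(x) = (-8*x^3 - 12*x^2 + 6*x + 5)*exp(-x^2 - x)/2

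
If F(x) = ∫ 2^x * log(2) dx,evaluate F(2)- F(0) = 3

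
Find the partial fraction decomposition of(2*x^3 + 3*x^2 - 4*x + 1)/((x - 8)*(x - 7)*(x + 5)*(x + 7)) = 17/(14*(x + 7)) - 77/(156*(x + 5)) - 403/(84*(x - 7)) + 79/(13*(x - 8))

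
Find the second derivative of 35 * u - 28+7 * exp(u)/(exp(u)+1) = (-7*exp(2*u) + 7*exp(u))/(exp(3*u) + 3*exp(2*u) + 3*exp(u) + 1)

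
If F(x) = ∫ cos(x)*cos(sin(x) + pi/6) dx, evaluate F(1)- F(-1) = sqrt(3)*sin(sin(1))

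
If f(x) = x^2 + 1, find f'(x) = 2*x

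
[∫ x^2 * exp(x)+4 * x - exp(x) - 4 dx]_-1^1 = -8 - 4*exp(-1)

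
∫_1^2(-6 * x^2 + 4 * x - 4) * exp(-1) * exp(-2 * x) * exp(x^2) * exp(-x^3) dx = -2*exp(-3) + 2*exp(-9)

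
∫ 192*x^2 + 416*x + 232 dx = 64*x^3 + 208*x^2 + 232*x + C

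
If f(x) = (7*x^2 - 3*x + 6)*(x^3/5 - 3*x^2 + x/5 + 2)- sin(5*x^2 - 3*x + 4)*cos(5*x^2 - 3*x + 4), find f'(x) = 7*x^4 - 432*x^3/5 + 174*x^2/5 + 10*x*sin(5*x^2 - 3*x + 4)^2 - 10*x*cos(5*x^2 - 3*x + 4)^2 - 46*x/5 - 3*sin(5*x^2 - 3*x + 4)^2 + 3*cos(5*x^2 - 3*x + 4)^2 - 24/5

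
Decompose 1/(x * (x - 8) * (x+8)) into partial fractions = 1/(128*(x + 8)) + 1/(128*(x - 8)) - 1/(64*x)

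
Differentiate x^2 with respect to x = 2*x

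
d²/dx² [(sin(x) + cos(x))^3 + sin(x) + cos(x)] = sqrt(2)*(-5*sin(x + pi/4) + 9*cos(3*x + pi/4))/2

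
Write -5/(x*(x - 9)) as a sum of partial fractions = -5/(9*(x - 9)) + 5/(9*x)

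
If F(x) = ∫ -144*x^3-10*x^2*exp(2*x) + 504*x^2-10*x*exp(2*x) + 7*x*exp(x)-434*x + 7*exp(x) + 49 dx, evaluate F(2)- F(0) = -20*exp(4) - 2 + 14*exp(2)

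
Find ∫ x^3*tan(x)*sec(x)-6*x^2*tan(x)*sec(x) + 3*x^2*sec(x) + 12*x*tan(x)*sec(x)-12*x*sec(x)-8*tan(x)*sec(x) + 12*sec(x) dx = (x - 2)^3*sec(x) + C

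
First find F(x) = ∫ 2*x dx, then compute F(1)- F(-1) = 0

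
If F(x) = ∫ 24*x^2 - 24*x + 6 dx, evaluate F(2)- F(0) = 28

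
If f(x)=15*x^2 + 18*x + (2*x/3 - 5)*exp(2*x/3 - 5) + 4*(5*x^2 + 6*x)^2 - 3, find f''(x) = 1200*x^2 + 8*x*exp(2*x/3 - 5)/27 + 1440*x - 4*exp(2*x/3 - 5)/3 + 318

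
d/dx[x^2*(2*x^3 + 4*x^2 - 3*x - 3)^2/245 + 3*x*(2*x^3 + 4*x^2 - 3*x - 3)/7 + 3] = 32*x^7/245 + 16*x^6/35 + 24*x^5/245 - 36*x^4/49 + 156*x^3/49 + 1314*x^2/245 - 612*x/245 - 9/7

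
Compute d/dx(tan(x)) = cos(x)^(-2)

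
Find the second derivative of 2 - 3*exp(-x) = -3*exp(-x)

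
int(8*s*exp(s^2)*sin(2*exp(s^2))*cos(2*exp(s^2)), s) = sin(2*exp(s^2))^2 + C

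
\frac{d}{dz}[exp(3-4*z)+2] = -4*exp(3 - 4*z)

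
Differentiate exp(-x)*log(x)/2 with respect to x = (-x*log(x) + 1)*exp(-x)/(2*x)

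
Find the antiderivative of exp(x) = exp(x) + C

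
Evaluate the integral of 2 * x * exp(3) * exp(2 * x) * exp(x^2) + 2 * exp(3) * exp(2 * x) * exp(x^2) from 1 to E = -exp(6) + exp(2 + (1 + E)^2)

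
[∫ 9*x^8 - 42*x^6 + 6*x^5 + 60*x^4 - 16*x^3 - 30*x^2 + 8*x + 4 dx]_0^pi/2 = -pi^3/4 + (-pi + pi^3/8)^3 + (-pi + pi^3/8)^2 + 2*pi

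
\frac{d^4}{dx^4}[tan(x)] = 24*tan(x)^5 + 40*tan(x)^3 + 16*tan(x)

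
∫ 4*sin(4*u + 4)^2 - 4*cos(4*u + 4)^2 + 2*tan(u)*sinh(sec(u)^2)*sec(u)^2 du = -sin(8*u + 8)/2 + cosh(sec(u)^2) + C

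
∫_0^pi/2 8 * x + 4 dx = -1 + (1 + pi)^2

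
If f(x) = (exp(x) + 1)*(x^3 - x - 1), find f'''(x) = x^3*exp(x) + 9*x^2*exp(x) + 17*x*exp(x) + 2*exp(x) + 6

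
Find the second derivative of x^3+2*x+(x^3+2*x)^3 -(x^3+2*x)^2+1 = 72*x^7 + 252*x^5 - 30*x^4 + 240*x^3 - 48*x^2 + 54*x - 8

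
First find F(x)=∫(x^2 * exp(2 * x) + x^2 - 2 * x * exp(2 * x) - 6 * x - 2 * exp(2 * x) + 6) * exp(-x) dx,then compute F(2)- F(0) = -2*exp(2) + 2*exp(-2)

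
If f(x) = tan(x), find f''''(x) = 24*tan(x)^5 + 40*tan(x)^3 + 16*tan(x)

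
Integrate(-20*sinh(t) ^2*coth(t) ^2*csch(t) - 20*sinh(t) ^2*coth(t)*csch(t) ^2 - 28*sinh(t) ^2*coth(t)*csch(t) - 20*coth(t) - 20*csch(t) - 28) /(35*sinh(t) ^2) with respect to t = 2*(5*(cosh(t) + 1)^2 + 14*(cosh(t) + 1)*sinh(t))/(35*sinh(t)^2) + C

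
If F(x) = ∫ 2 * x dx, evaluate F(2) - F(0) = 4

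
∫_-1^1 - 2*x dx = 0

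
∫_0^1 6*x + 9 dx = 12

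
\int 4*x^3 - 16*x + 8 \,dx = x^4 - 8*x^2 + 8*x + C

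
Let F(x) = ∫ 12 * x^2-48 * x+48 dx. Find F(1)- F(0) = 28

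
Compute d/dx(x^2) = 2*x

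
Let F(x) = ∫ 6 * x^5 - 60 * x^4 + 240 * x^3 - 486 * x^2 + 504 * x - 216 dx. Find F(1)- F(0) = -77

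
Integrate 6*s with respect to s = 3*s^2 + C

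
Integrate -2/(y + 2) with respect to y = -2*log(y + 2) + C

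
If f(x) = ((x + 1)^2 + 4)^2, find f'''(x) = 24*x + 24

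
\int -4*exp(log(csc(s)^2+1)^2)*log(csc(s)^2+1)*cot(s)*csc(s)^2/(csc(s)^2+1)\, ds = exp(log(csc(s)^2 + 1)^2) + C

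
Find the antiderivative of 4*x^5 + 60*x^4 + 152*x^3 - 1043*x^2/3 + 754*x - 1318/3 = 2*x^6/3 + 12*x^5 + 38*x^4 - 1043*x^3/9 + 377*x^2 - 1318*x/3 + C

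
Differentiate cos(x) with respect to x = -sin(x)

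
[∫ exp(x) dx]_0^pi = -1 + exp(pi)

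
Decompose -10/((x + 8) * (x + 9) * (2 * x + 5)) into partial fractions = -40/(143*(2*x + 5)) - 10/(13*(x + 9)) + 10/(11*(x + 8))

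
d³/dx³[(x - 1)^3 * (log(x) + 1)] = (6*x^3*log(x) + 17*x^3 - 6*x^2 - 3*x - 2)/x^3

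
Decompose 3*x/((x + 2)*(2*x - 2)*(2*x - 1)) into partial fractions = -3/(5*(2*x - 1)) - 1/(5*(x + 2)) + 1/(2*(x - 1))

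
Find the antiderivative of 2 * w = w^2 + C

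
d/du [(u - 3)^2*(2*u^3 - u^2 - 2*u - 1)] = 10*u^4 - 52*u^3 + 66*u^2 + 4*u - 12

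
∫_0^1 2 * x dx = 1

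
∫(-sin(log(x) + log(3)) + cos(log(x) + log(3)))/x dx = sqrt(2)*sin(log(x) + pi/4 + log(3)) + C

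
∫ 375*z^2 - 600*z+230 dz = 125*z^3 - 300*z^2 + 230*z + C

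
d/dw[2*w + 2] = 2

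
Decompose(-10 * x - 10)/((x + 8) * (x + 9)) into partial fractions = -80/(x + 9) + 70/(x + 8)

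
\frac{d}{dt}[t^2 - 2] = 2*t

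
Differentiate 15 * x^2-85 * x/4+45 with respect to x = 30*x - 85/4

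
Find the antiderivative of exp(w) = exp(w) + C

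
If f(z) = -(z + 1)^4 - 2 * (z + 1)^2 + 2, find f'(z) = -4*z^3 - 12*z^2 - 16*z - 8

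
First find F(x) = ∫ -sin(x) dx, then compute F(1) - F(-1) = 0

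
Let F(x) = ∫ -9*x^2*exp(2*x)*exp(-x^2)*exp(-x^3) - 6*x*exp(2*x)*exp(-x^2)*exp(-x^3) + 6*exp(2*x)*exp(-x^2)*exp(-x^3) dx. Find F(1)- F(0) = 0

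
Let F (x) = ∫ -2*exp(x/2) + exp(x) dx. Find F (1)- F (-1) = -(-2 + exp(-1/2))^2 + (-2 + exp(1/2))^2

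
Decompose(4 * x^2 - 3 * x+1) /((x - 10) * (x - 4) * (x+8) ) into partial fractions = 281/(216*(x + 8)) - 53/(72*(x - 4)) + 371/(108*(x - 10))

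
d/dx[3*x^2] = 6*x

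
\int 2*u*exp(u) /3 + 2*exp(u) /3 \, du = 2*u*exp(u)/3 + C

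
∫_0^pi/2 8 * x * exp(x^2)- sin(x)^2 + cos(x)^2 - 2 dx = -4 - pi + 4*exp(pi^2/4)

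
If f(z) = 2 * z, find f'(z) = 2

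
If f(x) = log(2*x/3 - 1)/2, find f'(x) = 1/(2*x - 3)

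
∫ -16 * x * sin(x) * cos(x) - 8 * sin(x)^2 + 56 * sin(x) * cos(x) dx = (28 - 8*x)*sin(x)^2 + C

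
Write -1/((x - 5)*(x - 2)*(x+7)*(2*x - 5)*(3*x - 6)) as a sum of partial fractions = 16/(285*(2*x - 5)) - 1/(55404*(x + 7)) - 20/(729*(x - 2)) - 1/(81*(x - 2)^2) - 1/(1620*(x - 5))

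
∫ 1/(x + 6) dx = log(x/3 + 2) + C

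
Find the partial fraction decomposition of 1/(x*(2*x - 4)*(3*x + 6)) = 1/(48*(x + 2)) + 1/(48*(x - 2)) - 1/(24*x)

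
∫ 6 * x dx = 3*x^2 + C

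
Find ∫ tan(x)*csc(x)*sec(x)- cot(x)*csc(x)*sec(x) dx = 2/sin(2*x) + C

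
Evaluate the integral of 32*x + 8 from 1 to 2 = 56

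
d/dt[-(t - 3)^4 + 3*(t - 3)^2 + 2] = -4*t^3 + 36*t^2 - 102*t + 90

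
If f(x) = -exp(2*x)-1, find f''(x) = -4*exp(2*x)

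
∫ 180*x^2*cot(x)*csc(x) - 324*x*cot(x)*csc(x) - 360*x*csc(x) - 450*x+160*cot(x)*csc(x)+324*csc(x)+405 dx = (4*csc(x) + 5)*(-9*x - 45*(x - 1)^2 + 5) + C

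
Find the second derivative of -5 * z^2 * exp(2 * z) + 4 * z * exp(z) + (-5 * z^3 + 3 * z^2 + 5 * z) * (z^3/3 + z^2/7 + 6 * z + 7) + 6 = -50*z^4 + 40*z^3/7 - 20*z^2*exp(2*z) - 2344*z^2/7 - 40*z*exp(2*z) + 4*z*exp(z) - 684*z/7 - 10*exp(2*z) + 8*exp(z) + 102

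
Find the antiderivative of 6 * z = 3*z^2 + C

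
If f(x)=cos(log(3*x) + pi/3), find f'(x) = -sin(log(x) + pi/3 + log(3))/x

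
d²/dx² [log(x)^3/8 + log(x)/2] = (-3*log(x)^2 + 6*log(x) - 4)/(8*x^2)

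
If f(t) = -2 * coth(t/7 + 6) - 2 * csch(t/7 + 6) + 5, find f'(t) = 2*(cosh(t/7 + 6) + 1)/(7*sinh(t/7 + 6)^2)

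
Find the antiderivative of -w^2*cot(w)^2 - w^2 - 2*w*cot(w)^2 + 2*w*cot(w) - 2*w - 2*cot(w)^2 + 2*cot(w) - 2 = ((w + 1)^2 + 1)*cot(w) + C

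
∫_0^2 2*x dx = 4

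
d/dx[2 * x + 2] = 2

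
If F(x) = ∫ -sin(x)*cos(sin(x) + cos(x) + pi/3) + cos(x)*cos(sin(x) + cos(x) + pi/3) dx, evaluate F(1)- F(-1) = -sin(-sin(1) + cos(1) + pi/3) + sin(cos(1) + sin(1) + pi/3)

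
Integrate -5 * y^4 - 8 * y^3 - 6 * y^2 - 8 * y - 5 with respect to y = -y^5 - 2*y^4 - 2*y^3 - 4*y^2 - 5*y + C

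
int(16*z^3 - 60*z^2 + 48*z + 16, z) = 4*z^4 - 20*z^3 + 24*z^2 + 16*z + C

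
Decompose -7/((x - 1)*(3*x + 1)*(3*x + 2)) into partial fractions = -21/(5*(3*x + 2)) + 21/(4*(3*x + 1)) - 7/(20*(x - 1))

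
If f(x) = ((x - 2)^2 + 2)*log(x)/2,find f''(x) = (2*x^2*log(x) + 3*x^2 - 4*x - 6)/(2*x^2)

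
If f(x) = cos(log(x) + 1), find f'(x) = -sin(log(x) + 1)/x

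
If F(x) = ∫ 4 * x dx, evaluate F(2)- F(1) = 6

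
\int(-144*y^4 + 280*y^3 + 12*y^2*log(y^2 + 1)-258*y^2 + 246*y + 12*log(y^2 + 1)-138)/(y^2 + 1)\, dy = -(12*y - 17)*(4*y^2 - 6*y - log(y^2 + 1) + 3) + C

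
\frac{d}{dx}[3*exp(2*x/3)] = 2*exp(2*x/3)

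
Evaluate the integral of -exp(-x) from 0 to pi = -1 + exp(-pi)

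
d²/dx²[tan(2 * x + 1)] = 8*tan(2*x + 1)^3 + 8*tan(2*x + 1)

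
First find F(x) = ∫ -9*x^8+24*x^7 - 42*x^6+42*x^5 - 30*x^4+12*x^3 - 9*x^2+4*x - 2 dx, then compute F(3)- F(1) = -9300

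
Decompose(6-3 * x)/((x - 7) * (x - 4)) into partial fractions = 2/(x - 4) - 5/(x - 7)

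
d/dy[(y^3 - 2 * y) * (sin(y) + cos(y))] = sqrt(2)*(y^3*cos(y + pi/4) + 3*y^2*sin(y + pi/4) - 2*y*cos(y + pi/4) - 2*sin(y + pi/4))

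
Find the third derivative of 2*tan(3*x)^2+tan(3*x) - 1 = 1296*tan(3*x)^5 + 162*tan(3*x)^4 + 2160*tan(3*x)^3 + 216*tan(3*x)^2 + 864*tan(3*x) + 54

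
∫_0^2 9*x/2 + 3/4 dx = 21/2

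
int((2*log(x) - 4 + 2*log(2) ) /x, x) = (log(2*x) - 2)^2 + C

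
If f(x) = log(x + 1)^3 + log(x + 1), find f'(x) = (3*log(x + 1)^2 + 1)/(x + 1)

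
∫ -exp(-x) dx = exp(-x) + C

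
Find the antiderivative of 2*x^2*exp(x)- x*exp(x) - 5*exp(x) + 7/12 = x*((24*x - 60)*exp(x) + 7)/12 + C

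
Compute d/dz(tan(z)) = cos(z)^(-2)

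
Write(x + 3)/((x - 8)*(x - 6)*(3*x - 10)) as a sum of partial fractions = 57/(112*(3*x - 10)) - 9/(16*(x - 6)) + 11/(28*(x - 8))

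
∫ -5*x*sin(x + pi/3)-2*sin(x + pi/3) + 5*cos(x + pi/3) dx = (5*x + 2)*cos(x + pi/3) + C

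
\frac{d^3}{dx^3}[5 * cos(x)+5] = 5*sin(x)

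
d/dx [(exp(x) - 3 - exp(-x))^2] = (2*exp(4*x) - 6*exp(3*x) - 6*exp(x) - 2)*exp(-2*x)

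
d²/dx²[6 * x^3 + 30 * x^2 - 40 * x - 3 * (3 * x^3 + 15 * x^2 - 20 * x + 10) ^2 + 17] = -810*x^4 - 5400*x^3 - 3780*x^2 + 9756*x - 4140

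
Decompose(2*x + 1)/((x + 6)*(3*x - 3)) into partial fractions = 11/(21*(x + 6)) + 1/(7*(x - 1))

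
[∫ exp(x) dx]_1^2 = -E + exp(2)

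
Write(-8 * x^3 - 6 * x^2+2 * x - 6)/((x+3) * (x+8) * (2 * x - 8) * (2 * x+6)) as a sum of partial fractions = -123/(40*(x + 8)) + 653/(490*(x + 3)) - 15/(14*(x + 3)^2) - 101/(392*(x - 4))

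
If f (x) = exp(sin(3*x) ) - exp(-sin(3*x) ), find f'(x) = 3*(exp(sin(3*x)) + exp(-sin(3*x)))*cos(3*x)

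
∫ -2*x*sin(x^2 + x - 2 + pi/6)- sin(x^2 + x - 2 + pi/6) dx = cos(x^2 + x - 2 + pi/6) + C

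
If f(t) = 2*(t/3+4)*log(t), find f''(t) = (2*t - 24)/(3*t^2)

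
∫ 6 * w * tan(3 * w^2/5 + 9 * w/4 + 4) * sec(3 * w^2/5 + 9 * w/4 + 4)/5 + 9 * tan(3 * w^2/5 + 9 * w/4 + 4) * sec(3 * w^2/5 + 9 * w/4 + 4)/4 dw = sec(3*w^2/5 + 9*w/4 + 4) + C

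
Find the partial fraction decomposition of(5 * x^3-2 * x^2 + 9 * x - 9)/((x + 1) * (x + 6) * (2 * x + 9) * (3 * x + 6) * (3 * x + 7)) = -2819/(572*(3*x + 7)) + 194/(91*(2*x + 9)) - 27/(44*(x + 6)) + 5/(4*(x + 2)) - 5/(84*(x + 1))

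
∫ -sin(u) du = cos(u) + C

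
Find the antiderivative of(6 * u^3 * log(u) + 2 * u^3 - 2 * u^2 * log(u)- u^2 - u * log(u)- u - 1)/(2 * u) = (2*u^3 - u^2 - u - 1)*log(u)/2 + C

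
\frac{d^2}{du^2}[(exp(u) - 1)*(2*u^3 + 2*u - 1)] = 2*u^3*exp(u) + 12*u^2*exp(u) + 14*u*exp(u) - 12*u + 3*exp(u)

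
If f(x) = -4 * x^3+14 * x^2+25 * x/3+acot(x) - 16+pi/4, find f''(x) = (-24*x^5 + 28*x^4 - 48*x^3 + 56*x^2 - 22*x + 28)/(x^4 + 2*x^2 + 1)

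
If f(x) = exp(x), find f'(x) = exp(x)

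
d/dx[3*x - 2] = 3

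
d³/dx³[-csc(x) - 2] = (-1 + 6/sin(x)^2)*cos(x)/sin(x)^2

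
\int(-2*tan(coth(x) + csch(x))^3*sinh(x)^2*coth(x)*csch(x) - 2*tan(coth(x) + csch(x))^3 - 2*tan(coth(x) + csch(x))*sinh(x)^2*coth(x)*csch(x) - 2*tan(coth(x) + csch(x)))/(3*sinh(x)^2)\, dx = tan(coth(x) + csch(x))^2/3 + C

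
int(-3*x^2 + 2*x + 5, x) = -x^3 + x^2 + 5*x + C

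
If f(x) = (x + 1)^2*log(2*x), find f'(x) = (2*x^2*log(x) + x^2 + 2*x^2*log(2) + 2*x*log(x) + 2*x*log(2) + 2*x + 1)/x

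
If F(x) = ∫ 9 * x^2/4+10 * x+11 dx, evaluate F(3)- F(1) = 163/2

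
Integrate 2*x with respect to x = x^2 + C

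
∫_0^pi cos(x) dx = 0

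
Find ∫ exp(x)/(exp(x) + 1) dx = log(exp(x) + 1) + C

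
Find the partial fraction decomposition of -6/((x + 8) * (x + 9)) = 6/(x + 9) - 6/(x + 8)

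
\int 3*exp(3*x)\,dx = exp(3*x) + C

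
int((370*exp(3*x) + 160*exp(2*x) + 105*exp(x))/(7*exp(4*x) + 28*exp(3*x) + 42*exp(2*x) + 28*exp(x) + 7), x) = (171*exp(3*x) + 143*exp(2*x) + 63*exp(x) - 14)/(7*(exp(3*x) + 3*exp(2*x) + 3*exp(x) + 1)) + C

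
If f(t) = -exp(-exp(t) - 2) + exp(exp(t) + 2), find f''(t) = (-exp(2*t) + exp(t) + exp(t + 2*exp(t) + 4) + exp(2*t + 2*exp(t) + 4))*exp(-exp(t) - 2)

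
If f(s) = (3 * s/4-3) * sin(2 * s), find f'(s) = 3*s*cos(2*s)/2 + 3*sin(2*s)/4 - 6*cos(2*s)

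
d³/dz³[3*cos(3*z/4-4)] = 81*sin(3*z/4 - 4)/64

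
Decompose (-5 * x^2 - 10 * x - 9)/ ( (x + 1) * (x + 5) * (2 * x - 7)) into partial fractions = -421/(153*(2*x - 7)) - 21/(17*(x + 5)) + 1/(9*(x + 1))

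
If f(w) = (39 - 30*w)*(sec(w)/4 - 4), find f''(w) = 3*(5*w/2 - 5*w/cos(w)^2 - 5*sin(w)/cos(w) - 13/4 + 13/(2*cos(w)^2))/cos(w)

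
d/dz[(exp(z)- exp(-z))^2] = (2*exp(4*z) - 2)*exp(-2*z)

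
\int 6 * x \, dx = 3*x^2 + C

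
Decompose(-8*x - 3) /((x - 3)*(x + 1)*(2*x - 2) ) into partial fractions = 5/(16*(x + 1)) + 11/(8*(x - 1)) - 27/(16*(x - 3))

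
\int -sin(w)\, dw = cos(w) + C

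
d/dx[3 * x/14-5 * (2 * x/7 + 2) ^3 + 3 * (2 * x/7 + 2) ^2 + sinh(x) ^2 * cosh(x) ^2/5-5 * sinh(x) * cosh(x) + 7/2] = -120*x^2/343 - 216*x/49 + sinh(4*x)/10 - 5*cosh(2*x) - 27/2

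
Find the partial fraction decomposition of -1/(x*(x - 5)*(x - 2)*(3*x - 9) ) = -1/(18*(x - 2)) + 1/(18*(x - 3)) - 1/(90*(x - 5)) + 1/(90*x)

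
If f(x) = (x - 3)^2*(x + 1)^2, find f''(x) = 12*x^2 - 24*x - 4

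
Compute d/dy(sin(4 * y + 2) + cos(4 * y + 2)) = -4*sin(4*y + 2) + 4*cos(4*y + 2)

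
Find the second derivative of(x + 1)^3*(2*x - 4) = 24*x^2 + 12*x - 12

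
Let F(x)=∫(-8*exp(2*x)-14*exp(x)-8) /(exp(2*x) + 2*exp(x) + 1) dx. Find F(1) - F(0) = -9 + 2*E/(1 + E)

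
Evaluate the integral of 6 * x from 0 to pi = 3*pi^2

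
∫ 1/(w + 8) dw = log(3*w/4 + 6) + C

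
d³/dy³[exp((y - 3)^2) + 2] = 8*y^3*exp(y^2 - 6*y + 9) - 72*y^2*exp(y^2 - 6*y + 9) + 228*y*exp(y^2 - 6*y + 9) - 252*exp(y^2 - 6*y + 9)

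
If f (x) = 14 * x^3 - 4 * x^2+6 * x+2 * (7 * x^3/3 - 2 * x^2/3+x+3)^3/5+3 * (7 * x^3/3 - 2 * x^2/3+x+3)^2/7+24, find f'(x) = 686*x^8/15 - 1568*x^7/45 + 490*x^6/9 + 4882*x^5/45 - 46*x^4 + 8312*x^3/105 + 4224*x^2/35 - 622*x/35 + 678/35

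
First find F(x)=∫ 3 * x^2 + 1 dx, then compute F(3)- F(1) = 28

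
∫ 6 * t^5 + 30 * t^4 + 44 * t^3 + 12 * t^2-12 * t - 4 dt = t^6 + 6*t^5 + 11*t^4 + 4*t^3 - 6*t^2 - 4*t + C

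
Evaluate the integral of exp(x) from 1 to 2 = -E + exp(2)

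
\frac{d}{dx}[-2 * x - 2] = -2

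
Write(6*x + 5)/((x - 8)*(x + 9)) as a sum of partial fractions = 49/(17*(x + 9)) + 53/(17*(x - 8))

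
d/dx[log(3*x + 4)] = 3/(3*x + 4)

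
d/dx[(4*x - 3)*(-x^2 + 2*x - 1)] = -12*x^2 + 22*x - 10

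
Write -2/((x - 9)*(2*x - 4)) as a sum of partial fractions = 1/(7*(x - 2)) - 1/(7*(x - 9))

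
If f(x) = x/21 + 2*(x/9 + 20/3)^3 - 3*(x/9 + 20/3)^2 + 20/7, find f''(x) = 4*x/243 + 74/81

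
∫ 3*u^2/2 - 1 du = u^3/2 - u + C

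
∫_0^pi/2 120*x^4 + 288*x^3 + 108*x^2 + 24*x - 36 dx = 2*(6 + 3*pi + 3*pi^2/2)*(-3*pi/2 + pi^3/4 + pi^2)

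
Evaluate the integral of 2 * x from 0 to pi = pi^2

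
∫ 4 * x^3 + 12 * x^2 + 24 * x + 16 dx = x^4 + 4*x^3 + 12*x^2 + 16*x + C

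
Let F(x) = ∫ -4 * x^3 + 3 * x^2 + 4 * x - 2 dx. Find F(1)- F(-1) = -2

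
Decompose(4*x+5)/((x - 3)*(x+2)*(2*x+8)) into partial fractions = -11/(28*(x + 4)) + 3/(20*(x + 2)) + 17/(70*(x - 3))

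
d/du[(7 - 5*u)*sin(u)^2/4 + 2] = -5*u*sin(2*u)/4 + 7*sin(2*u)/4 + 5*cos(2*u)/8 - 5/8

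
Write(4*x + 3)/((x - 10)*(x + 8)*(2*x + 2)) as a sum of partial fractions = -29/(252*(x + 8)) + 1/(154*(x + 1)) + 43/(396*(x - 10))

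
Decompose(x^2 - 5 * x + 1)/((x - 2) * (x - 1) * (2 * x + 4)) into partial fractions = 5/(8*(x + 2)) + 1/(2*(x - 1)) - 5/(8*(x - 2))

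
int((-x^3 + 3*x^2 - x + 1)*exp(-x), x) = (x^3 + x)*exp(-x) + C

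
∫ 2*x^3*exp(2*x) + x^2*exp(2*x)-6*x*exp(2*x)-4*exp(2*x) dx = (x^3 - x^2 - 2*x - 1)*exp(2*x) + C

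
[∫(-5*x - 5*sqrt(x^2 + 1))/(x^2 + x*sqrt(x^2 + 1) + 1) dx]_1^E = -5*log(E + sqrt(1 + exp(2))) + 5*log(1 + sqrt(2))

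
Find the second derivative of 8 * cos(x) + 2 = -8*cos(x)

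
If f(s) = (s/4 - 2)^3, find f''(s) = 3*s/32 - 3/4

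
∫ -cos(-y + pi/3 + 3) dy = sin(-y + pi/3 + 3) + C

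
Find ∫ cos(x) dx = sin(x) + C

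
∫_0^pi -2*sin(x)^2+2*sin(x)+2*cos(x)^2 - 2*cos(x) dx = 4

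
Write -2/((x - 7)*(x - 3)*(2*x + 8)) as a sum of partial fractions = -1/(77*(x + 4)) + 1/(28*(x - 3)) - 1/(44*(x - 7))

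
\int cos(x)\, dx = sin(x) + C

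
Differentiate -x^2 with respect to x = -2*x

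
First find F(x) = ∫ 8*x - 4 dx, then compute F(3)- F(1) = 24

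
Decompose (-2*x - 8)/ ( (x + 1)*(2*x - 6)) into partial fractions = 3/(4*(x + 1)) - 7/(4*(x - 3))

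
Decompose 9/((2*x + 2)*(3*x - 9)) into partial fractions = -3/(8*(x + 1)) + 3/(8*(x - 3))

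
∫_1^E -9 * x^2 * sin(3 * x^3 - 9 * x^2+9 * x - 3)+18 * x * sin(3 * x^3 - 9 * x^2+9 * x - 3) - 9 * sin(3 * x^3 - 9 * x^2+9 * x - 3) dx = -1 + cos(3*(-1 + E)^3)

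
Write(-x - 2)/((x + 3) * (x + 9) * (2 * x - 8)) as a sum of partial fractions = 7/(156*(x + 9)) - 1/(84*(x + 3)) - 3/(91*(x - 4))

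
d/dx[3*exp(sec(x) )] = 3*exp(sec(x))*tan(x)*sec(x)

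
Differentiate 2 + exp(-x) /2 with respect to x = -exp(-x)/2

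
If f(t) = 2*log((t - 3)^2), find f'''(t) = 8/(t^3 - 9*t^2 + 27*t - 27)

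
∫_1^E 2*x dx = -1 + exp(2)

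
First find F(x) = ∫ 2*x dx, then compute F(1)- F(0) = 1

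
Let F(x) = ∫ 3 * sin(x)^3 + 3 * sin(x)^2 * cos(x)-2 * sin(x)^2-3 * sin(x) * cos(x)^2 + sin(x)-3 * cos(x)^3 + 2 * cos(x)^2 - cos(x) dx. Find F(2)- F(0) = -sin(2) + sin(4) - 2*sqrt(2)*sin(pi/4 + 2)^3 - cos(2) + 2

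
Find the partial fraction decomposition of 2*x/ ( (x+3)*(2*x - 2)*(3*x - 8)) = 24/(85*(3*x - 8)) - 3/(68*(x + 3)) - 1/(20*(x - 1))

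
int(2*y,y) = y^2 + C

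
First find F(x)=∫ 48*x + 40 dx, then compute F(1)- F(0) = 64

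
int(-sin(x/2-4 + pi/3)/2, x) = cos(x/2 - 4 + pi/3) + C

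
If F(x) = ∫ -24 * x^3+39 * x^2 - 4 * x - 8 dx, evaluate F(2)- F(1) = -13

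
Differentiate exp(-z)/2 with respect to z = -exp(-z)/2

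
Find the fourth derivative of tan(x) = 24*tan(x)^5 + 40*tan(x)^3 + 16*tan(x)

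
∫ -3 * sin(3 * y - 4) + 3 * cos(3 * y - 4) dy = sqrt(2)*cos(-3*y + pi/4 + 4) + C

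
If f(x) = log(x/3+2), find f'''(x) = 2/(x^3 + 18*x^2 + 108*x + 216)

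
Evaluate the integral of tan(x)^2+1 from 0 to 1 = tan(1)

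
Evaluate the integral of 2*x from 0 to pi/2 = pi^2/4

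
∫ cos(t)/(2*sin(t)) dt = log(-sin(t))/2 + C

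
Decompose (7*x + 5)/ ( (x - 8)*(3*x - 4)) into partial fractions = -43/(20*(3*x - 4)) + 61/(20*(x - 8))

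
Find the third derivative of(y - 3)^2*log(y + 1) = (2*y^2 + 12*y + 42)/(y^3 + 3*y^2 + 3*y + 1)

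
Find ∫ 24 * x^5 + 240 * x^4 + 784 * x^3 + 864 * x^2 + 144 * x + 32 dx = 4*x^6 + 48*x^5 + 196*x^4 + 288*x^3 + 72*x^2 + 32*x + C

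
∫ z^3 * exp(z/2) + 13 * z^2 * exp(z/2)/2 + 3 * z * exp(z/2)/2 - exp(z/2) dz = z*(2*z^2 + z - 1)*exp(z/2) + C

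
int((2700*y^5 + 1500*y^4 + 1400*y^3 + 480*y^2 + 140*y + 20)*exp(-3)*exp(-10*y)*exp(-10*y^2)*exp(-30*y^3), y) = (-30*y^3 - 10*y^2 - 10*y - 3)*exp(-30*y^3 - 10*y^2 - 10*y - 3) + C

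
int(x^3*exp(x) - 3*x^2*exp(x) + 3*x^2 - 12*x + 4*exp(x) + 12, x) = (x - 2)^3*(exp(x) + 1) + C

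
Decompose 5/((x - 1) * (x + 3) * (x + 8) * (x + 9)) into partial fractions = -1/(12*(x + 9)) + 1/(9*(x + 8)) - 1/(24*(x + 3)) + 1/(72*(x - 1))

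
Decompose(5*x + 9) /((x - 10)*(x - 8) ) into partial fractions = -49/(2*(x - 8)) + 59/(2*(x - 10))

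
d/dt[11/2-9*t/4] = -9/4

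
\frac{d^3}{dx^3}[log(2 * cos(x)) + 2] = -2*sin(x)/cos(x)^3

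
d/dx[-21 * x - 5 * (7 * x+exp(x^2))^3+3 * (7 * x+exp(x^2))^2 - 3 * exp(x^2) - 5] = -1470*x^3*exp(x^2) - 420*x^2*exp(2*x^2) + 84*x^2*exp(x^2) - 5145*x^2 - 30*x*exp(3*x^2) + 12*x*exp(2*x^2) - 1476*x*exp(x^2) + 294*x - 105*exp(2*x^2) + 42*exp(x^2) - 21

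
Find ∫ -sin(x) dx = cos(x) + C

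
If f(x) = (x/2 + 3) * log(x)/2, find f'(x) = (x*log(x) + x + 6)/(4*x)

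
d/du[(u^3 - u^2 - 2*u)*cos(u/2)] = -u^3*sin(u/2)/2 + u^2*sin(u/2)/2 + 3*u^2*cos(u/2) + u*sin(u/2) - 2*u*cos(u/2) - 2*cos(u/2)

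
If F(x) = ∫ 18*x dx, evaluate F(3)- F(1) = 72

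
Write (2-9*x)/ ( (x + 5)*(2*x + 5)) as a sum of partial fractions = 49/(5*(2*x + 5)) - 47/(5*(x + 5))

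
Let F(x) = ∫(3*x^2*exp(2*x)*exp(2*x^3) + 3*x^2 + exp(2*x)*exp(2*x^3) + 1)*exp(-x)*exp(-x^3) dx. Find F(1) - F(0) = -exp(-2) + exp(2)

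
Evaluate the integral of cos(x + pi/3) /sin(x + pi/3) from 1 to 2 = log(sin(pi/3 + 2)) - log(sin(1 + pi/3))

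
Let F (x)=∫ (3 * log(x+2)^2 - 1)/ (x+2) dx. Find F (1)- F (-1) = -log(3) + log(3)^3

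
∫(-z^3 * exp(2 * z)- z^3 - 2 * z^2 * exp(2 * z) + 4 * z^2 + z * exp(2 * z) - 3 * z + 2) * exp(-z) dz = -2*(z^3 - z^2 + z - 1)*sinh(z) + C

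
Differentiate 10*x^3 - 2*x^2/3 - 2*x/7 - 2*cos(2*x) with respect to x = 30*x^2 - 4*x/3 + 4*sin(2*x) - 2/7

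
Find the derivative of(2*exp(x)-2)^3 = 24*exp(3*x) - 48*exp(2*x) + 24*exp(x)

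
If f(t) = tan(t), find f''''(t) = 24*tan(t)^5 + 40*tan(t)^3 + 16*tan(t)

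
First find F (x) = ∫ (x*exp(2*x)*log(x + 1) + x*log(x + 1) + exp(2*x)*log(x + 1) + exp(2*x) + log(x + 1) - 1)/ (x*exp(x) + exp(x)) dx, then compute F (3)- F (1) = -(E - exp(-1))*log(2) + (-exp(-3) + exp(3))*log(4)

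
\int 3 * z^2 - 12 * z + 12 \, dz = z^3 - 6*z^2 + 12*z + C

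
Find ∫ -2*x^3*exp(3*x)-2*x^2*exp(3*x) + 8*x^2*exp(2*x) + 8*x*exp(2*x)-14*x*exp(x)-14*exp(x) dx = 2*x*(-x^2*exp(2*x) + 6*x*exp(x) - 21)*exp(x)/3 + C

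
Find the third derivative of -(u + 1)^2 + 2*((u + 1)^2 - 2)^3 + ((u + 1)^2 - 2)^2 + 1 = 240*u^3 + 720*u^2 + 456*u - 24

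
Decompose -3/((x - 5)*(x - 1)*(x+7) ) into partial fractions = -1/(32*(x + 7)) + 3/(32*(x - 1)) - 1/(16*(x - 5))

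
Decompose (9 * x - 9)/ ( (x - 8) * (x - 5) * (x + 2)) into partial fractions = -27/(70*(x + 2)) - 12/(7*(x - 5)) + 21/(10*(x - 8))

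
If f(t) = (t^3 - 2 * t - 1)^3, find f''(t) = 72*t^7 - 252*t^5 - 90*t^4 + 240*t^3 + 144*t^2 - 30*t - 24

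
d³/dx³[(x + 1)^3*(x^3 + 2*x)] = 120*x^3 + 180*x^2 + 120*x + 42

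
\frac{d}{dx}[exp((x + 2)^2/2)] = x*exp(x^2/2 + 2*x + 2) + 2*exp(x^2/2 + 2*x + 2)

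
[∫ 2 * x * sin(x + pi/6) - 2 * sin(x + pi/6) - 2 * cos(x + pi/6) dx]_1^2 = -2*cos(pi/6 + 2)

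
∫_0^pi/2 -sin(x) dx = -1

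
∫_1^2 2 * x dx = 3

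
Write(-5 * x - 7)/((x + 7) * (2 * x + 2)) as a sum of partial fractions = -7/(3*(x + 7)) - 1/(6*(x + 1))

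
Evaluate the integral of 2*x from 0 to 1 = 1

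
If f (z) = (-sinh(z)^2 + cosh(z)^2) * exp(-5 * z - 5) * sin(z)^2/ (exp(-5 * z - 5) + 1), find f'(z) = (-5*exp(5)*exp(5*z)*sin(z)^2 + exp(5)*exp(5*z)*sin(2*z) + sin(2*z))/(exp(10)*exp(10*z) + 2*exp(5)*exp(5*z) + 1)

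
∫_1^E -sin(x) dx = cos(E) - cos(1)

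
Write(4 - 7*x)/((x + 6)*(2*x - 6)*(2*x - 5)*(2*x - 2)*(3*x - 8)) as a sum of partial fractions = 297/(130*(3*x - 8)) - 18/(17*(2*x - 5)) + 23/(55692*(x + 6)) + 1/(280*(x - 1)) - 17/(72*(x - 3))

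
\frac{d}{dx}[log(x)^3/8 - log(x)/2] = (3*log(x)^2 - 4)/(8*x)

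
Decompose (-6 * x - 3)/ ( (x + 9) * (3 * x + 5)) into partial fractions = 21/(22*(3*x + 5)) - 51/(22*(x + 9))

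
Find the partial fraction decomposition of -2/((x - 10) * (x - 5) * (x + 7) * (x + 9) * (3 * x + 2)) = -81/(129200*(3*x + 2)) - 1/(6650*(x + 9)) + 1/(3876*(x + 7)) + 1/(7140*(x - 5)) - 1/(25840*(x - 10))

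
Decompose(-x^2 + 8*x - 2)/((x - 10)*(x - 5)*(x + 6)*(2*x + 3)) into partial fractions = -10/(207*(2*x + 3)) + 43/(792*(x + 6)) - 1/(55*(x - 5)) - 11/(920*(x - 10))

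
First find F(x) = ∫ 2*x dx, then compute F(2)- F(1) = 3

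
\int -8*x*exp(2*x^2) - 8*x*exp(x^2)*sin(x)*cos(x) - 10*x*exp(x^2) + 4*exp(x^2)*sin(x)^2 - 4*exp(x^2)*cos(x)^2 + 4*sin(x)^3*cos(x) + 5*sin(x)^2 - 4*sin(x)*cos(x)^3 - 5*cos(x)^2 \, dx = -(2*exp(x^2) + sin(2*x))^2/2 - 5*exp(x^2) - 5*sin(2*x)/2 + C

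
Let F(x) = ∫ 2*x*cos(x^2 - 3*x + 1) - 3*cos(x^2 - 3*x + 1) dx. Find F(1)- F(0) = -2*sin(1)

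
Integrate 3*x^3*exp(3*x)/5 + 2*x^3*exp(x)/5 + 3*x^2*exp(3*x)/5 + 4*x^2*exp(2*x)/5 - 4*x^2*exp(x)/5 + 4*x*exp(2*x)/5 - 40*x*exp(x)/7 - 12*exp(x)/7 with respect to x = x*(7*x^2*exp(2*x) + 14*x^2 + 14*x*exp(x) - 70*x - 60)*exp(x)/35 + C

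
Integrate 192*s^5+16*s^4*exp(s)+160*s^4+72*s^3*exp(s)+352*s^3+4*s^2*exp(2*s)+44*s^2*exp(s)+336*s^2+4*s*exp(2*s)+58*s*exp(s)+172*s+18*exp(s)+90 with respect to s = 8*s^3 + 4*s^2 + 2*s*exp(s) + 10*s + 2*(4*s^3 + 2*s^2 + s*exp(s) + 5*s + 4)^2 + C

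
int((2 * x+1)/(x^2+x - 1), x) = log(x^2 + x - 1) + C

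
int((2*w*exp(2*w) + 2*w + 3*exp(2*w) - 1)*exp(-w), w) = 2*(2*w + 1)*sinh(w) + C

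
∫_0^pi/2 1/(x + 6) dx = -log(3) + log(pi/4 + 3)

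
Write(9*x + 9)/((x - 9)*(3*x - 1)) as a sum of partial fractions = -18/(13*(3*x - 1)) + 45/(13*(x - 9))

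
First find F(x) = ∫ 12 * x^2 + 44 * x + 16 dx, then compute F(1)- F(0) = 42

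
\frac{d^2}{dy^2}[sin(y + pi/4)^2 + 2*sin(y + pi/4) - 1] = -2*sin(2*y) - 2*sin(y + pi/4)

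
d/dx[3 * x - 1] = 3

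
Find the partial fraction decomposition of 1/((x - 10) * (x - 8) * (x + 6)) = 1/(224*(x + 6)) - 1/(28*(x - 8)) + 1/(32*(x - 10))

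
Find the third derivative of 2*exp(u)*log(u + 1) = (2*u^3*exp(u)*log(u + 1) + 6*u^2*exp(u)*log(u + 1) + 6*u^2*exp(u) + 6*u*exp(u)*log(u + 1) + 6*u*exp(u) + 2*exp(u)*log(u + 1) + 4*exp(u))/(u^3 + 3*u^2 + 3*u + 1)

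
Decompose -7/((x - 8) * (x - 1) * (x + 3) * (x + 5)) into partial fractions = 7/(156*(x + 5)) - 7/(88*(x + 3)) + 1/(24*(x - 1)) - 1/(143*(x - 8))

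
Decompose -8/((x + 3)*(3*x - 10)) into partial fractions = -24/(19*(3*x - 10)) + 8/(19*(x + 3))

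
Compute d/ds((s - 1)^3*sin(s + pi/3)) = (s - 1)^2*(s*cos(s + pi/3) + 3*sin(s + pi/3) - cos(s + pi/3))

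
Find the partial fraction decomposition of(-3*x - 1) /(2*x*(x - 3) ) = -5/(3*(x - 3)) + 1/(6*x)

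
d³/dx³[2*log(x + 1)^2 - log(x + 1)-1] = (8*log(x + 1) - 14)/(x^3 + 3*x^2 + 3*x + 1)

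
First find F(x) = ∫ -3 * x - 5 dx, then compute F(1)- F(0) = -13/2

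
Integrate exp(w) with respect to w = exp(w) + C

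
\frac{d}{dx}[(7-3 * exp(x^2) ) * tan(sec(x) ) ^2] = 6*x*exp(x^2) - 6*x*exp(x^2)/cos(1/cos(x))^2 - 6*exp(x^2)*sin(x)*sin(1/cos(x))/(cos(x)^2*cos(1/cos(x))^3) + 14*sin(x)*sin(1/cos(x))/(cos(x)^2*cos(1/cos(x))^3)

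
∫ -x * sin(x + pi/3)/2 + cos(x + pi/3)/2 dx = x*cos(x + pi/3)/2 + C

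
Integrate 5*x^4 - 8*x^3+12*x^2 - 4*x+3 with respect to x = x^5 - 2*x^4 + 4*x^3 - 2*x^2 + 3*x + C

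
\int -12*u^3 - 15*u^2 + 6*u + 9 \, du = -3*u^4 - 5*u^3 + 3*u^2 + 9*u + C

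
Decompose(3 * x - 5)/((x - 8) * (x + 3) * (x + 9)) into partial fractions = -16/(51*(x + 9)) + 7/(33*(x + 3)) + 19/(187*(x - 8))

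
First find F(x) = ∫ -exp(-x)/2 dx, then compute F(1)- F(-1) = -E/2 + exp(-1)/2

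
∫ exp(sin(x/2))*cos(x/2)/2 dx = exp(sin(x/2)) + C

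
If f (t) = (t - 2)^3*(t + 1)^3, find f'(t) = 6*t^5 - 15*t^4 - 12*t^3 + 33*t^2 + 12*t - 12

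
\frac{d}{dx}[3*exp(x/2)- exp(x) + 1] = 3*exp(x/2)/2 - exp(x)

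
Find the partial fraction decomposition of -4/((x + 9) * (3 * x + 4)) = -12/(23*(3*x + 4)) + 4/(23*(x + 9))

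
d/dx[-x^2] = -2*x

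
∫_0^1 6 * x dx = 3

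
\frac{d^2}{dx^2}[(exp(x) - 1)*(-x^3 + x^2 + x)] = -x^3*exp(x) - 5*x^2*exp(x) - x*exp(x) + 6*x + 4*exp(x) - 2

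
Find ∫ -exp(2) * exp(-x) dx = exp(2 - x) + C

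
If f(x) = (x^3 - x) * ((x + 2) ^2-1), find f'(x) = 5*x^4 + 16*x^3 + 6*x^2 - 8*x - 3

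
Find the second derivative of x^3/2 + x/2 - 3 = 3*x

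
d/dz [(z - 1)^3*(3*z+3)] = 12*z^3 - 18*z^2 + 6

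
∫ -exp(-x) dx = exp(-x) + C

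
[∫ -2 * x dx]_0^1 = -1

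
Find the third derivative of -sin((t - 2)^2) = 8*t^3*cos(t^2 - 4*t + 4) - 48*t^2*cos(t^2 - 4*t + 4) + 12*t*sin(t^2 - 4*t + 4) + 96*t*cos(t^2 - 4*t + 4) - 24*sin(t^2 - 4*t + 4) - 64*cos(t^2 - 4*t + 4)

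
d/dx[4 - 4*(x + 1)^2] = -8*x - 8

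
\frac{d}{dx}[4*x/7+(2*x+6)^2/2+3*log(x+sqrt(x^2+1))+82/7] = (28*x^3 + 28*x^2*sqrt(x^2 + 1) + 88*x^2 + 88*x*sqrt(x^2 + 1) + 49*x + 21*sqrt(x^2 + 1) + 88)/(7*x^2 + 7*x*sqrt(x^2 + 1) + 7)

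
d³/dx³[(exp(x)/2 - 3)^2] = 2*exp(2*x) - 3*exp(x)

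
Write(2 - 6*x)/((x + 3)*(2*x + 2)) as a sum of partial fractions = -5/(x + 3) + 2/(x + 1)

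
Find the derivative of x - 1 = 1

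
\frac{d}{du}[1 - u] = -1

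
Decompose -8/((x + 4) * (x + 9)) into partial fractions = 8/(5*(x + 9)) - 8/(5*(x + 4))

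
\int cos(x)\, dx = sin(x) + C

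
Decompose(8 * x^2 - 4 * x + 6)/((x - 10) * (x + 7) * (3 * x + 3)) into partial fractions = 71/(51*(x + 7)) - 1/(11*(x + 1)) + 766/(561*(x - 10))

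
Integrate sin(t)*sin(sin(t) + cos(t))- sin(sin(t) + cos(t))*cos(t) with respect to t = cos(sin(t) + cos(t)) + C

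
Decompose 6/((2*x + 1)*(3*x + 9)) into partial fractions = 4/(5*(2*x + 1)) - 2/(5*(x + 3))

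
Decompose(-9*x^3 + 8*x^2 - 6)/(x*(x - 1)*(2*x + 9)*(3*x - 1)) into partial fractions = 147/(58*(3*x - 1)) - 2603/(957*(2*x + 9)) - 7/(22*(x - 1)) - 2/(3*x)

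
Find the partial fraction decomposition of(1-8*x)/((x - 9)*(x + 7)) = -57/(16*(x + 7)) - 71/(16*(x - 9))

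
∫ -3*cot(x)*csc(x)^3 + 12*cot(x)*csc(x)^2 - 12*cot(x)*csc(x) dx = (csc(x) - 2)^3 + C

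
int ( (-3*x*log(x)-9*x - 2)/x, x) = -(3*x + 2)*(log(x) + 2) + C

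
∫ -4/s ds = -4*log(s) + C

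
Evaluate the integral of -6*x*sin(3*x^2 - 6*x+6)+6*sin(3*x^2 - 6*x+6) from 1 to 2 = cos(6) - cos(3)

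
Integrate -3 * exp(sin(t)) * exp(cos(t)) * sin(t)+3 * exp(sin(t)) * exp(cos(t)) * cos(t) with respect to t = 3*exp(sqrt(2)*sin(t + pi/4)) + C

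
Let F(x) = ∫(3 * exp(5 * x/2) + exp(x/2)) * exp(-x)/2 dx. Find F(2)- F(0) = E*(-exp(-2) + exp(2))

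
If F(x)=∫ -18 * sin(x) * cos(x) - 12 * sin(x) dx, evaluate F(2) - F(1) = -(3*cos(1) + 2)^2 + (3*cos(2) + 2)^2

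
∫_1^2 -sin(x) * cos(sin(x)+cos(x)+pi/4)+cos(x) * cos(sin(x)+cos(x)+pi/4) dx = -sin(cos(1) + pi/4 + sin(1)) + sin(cos(2) + pi/4 + sin(2))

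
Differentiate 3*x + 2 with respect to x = 3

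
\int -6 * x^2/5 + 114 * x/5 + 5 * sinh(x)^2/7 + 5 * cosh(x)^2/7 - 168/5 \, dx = -2*x^3/5 + 57*x^2/5 - 168*x/5 + 5*sinh(2*x)/14 + C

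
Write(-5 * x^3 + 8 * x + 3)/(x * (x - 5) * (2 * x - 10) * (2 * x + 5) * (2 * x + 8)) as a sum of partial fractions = -163/(2250*(2*x + 5)) + 97/(1296*(x + 4)) - 13/(324*(x - 5)) - 97/(450*(x - 5)^2) + 3/(2000*x)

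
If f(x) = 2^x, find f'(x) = 2^x*log(2)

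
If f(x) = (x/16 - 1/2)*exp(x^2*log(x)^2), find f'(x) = x^2*exp(x^2*log(x)^2)*log(x)^2/8 + x^2*exp(x^2*log(x)^2)*log(x)/8 - x*exp(x^2*log(x)^2)*log(x)^2 - x*exp(x^2*log(x)^2)*log(x) + exp(x^2*log(x)^2)/16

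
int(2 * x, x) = x^2 + C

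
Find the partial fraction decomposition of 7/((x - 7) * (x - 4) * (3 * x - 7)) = 9/(10*(3*x - 7)) - 7/(15*(x - 4)) + 1/(6*(x - 7))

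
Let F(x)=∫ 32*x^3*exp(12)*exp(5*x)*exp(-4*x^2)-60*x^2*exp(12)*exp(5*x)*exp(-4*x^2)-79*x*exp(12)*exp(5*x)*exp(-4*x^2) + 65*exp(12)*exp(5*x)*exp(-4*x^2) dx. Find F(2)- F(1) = -13*exp(13) + 6*exp(6)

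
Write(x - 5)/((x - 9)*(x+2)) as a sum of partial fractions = 7/(11*(x + 2)) + 4/(11*(x - 9))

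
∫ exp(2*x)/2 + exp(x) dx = (exp(x) + 2)^2/4 + C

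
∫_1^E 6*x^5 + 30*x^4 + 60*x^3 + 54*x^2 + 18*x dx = -49 + (-1 + (1 + E)^3)^2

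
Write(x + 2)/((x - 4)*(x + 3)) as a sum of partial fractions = 1/(7*(x + 3)) + 6/(7*(x - 4))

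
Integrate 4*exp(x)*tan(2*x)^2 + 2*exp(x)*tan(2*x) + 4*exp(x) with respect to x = 2*exp(x)*tan(2*x) + C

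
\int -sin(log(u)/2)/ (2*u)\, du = cos(log(u)/2) + C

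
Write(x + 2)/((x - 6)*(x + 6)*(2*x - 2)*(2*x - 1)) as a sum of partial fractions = 10/(143*(2*x - 1)) + 1/(546*(x + 6)) - 3/(70*(x - 1)) + 1/(165*(x - 6))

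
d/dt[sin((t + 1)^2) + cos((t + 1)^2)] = -2*t*sin(t^2 + 2*t + 1) + 2*t*cos(t^2 + 2*t + 1) - 2*sin(t^2 + 2*t + 1) + 2*cos(t^2 + 2*t + 1)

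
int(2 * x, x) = x^2 + C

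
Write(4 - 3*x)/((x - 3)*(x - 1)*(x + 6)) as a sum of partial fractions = 22/(63*(x + 6)) - 1/(14*(x - 1)) - 5/(18*(x - 3))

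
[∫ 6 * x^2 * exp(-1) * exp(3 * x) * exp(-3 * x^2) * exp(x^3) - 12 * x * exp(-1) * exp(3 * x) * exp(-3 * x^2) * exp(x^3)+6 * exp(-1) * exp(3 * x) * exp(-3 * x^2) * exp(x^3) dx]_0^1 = 2 - 2*exp(-1)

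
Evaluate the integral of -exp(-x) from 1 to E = -exp(-1) + exp(-E)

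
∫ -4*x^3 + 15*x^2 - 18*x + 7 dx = -x^4 + 5*x^3 - 9*x^2 + 7*x + C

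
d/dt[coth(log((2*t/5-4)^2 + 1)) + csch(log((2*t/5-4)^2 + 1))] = -8*(t*cosh(log(4*t^2/25 - 16*t/5 + 17)) + t - 10*cosh(log(4*t^2/25 - 16*t/5 + 17)) - 10)/((4*t^2 - 80*t + 425)*sinh(log(4*t^2/25 - 16*t/5 + 17))^2)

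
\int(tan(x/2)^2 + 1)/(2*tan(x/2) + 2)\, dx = log(tan(x/2) + 1) + C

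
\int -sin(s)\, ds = cos(s) + C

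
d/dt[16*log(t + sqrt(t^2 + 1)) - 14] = (16*t + 16*sqrt(t^2 + 1))/(t^2 + t*sqrt(t^2 + 1) + 1)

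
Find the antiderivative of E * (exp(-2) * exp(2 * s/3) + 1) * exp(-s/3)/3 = 2*sinh(s/3 - 1) + C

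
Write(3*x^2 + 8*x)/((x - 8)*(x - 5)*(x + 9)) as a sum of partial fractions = 171/(238*(x + 9)) - 115/(42*(x - 5)) + 256/(51*(x - 8))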